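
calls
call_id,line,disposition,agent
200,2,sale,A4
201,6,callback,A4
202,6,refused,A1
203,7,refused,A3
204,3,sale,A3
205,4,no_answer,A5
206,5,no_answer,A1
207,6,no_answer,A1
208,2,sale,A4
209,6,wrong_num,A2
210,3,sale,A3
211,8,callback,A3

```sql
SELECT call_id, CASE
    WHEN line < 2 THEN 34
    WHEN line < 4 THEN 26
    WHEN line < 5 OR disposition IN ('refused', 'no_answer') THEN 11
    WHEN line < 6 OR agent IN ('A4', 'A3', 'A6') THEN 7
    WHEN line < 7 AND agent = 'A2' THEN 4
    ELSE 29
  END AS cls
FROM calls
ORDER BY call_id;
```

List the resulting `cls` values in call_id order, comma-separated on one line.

call_id=200: line < 4 → 26
call_id=201: line < 6 OR agent IN ('A4', 'A3', 'A6') → 7
call_id=202: line < 5 OR disposition IN ('refused', 'no_answer') → 11
call_id=203: line < 5 OR disposition IN ('refused', 'no_answer') → 11
call_id=204: line < 4 → 26
call_id=205: line < 5 OR disposition IN ('refused', 'no_answer') → 11
call_id=206: line < 5 OR disposition IN ('refused', 'no_answer') → 11
call_id=207: line < 5 OR disposition IN ('refused', 'no_answer') → 11
call_id=208: line < 4 → 26
call_id=209: line < 7 AND agent = 'A2' → 4
call_id=210: line < 4 → 26
call_id=211: line < 6 OR agent IN ('A4', 'A3', 'A6') → 7

26, 7, 11, 11, 26, 11, 11, 11, 26, 4, 26, 7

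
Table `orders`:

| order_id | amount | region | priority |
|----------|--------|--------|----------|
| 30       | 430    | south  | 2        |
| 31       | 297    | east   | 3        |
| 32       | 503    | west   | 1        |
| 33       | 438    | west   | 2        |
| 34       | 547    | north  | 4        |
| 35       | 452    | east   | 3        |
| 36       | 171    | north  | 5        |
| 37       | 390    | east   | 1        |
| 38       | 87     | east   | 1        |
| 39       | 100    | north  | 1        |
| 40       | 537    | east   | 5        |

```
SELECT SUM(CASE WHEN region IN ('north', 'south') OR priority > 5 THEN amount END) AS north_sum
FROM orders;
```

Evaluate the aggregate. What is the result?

order_id=30: ✓ → 430
order_id=31: ✗
order_id=32: ✗
order_id=33: ✗
order_id=34: ✓ → 547
order_id=35: ✗
order_id=36: ✓ → 171
order_id=37: ✗
order_id=38: ✗
order_id=39: ✓ → 100
order_id=40: ✗
north_sum = 430 + 547 + 171 + 100 = 1248

1248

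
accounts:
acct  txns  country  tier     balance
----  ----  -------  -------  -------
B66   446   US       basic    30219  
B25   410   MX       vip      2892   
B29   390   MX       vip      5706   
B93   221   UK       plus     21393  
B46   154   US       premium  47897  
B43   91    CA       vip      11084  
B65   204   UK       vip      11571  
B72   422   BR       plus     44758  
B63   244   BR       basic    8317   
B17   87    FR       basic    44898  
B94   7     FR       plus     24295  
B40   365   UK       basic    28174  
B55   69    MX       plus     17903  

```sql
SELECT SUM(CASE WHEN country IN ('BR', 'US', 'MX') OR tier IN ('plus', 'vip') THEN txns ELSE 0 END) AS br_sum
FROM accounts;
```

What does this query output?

acct=B66: ✓ → 446
acct=B25: ✓ → 410
acct=B29: ✓ → 390
acct=B93: ✓ → 221
acct=B46: ✓ → 154
acct=B43: ✓ → 91
acct=B65: ✓ → 204
acct=B72: ✓ → 422
acct=B63: ✓ → 244
acct=B17: ✗
acct=B94: ✓ → 7
acct=B40: ✗
acct=B55: ✓ → 69
br_sum = 446 + 410 + 390 + 221 + 154 + 91 + 204 + 422 + 244 + 7 + 69 = 2658

2658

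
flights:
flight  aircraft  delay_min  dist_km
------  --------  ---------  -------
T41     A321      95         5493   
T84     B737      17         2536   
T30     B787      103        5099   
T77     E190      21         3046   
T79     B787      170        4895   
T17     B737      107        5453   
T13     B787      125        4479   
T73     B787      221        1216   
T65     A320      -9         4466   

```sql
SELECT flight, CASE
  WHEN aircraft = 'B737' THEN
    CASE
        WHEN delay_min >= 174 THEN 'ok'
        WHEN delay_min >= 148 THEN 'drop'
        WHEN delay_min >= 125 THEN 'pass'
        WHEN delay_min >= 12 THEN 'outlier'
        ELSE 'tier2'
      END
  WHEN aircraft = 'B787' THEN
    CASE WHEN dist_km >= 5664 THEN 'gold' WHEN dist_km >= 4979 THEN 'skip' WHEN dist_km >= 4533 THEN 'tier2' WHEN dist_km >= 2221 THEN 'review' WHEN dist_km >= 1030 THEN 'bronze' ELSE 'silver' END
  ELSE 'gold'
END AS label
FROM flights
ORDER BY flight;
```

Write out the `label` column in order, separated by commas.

review, outlier, skip, gold, gold, bronze, gold, tier2, outlier

flight=T13: aircraft='B787' → inner[dist_km >= 2221] → review
flight=T17: aircraft='B737' → inner[delay_min >= 12] → outlier
flight=T30: aircraft='B787' → inner[dist_km >= 4979] → skip
flight=T41: aircraft='A321' → outer ELSE → gold
flight=T65: aircraft='A320' → outer ELSE → gold
flight=T73: aircraft='B787' → inner[dist_km >= 1030] → bronze
flight=T77: aircraft='E190' → outer ELSE → gold
flight=T79: aircraft='B787' → inner[dist_km >= 4533] → tier2
flight=T84: aircraft='B737' → inner[delay_min >= 12] → outlier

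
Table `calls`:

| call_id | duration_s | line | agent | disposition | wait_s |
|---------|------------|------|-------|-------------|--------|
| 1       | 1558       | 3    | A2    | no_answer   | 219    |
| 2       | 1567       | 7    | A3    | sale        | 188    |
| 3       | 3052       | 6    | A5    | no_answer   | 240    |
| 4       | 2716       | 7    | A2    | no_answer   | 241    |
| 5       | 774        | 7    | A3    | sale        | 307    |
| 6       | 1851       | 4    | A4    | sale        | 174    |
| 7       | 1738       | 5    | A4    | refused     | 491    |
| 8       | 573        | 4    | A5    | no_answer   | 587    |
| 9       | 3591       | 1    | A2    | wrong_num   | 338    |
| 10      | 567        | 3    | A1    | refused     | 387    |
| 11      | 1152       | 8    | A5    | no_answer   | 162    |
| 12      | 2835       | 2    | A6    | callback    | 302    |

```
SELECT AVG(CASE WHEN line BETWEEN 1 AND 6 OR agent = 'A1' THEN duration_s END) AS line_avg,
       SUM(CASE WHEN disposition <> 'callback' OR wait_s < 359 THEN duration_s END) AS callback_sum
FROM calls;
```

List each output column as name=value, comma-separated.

line_avg=1970.625, callback_sum=21974

[line_avg: line BETWEEN 1 AND 6 OR agent = 'A1']
call_id=1: ✓ → 1558
call_id=2: ✗
call_id=3: ✓ → 3052
call_id=4: ✗
call_id=5: ✗
call_id=6: ✓ → 1851
call_id=7: ✓ → 1738
call_id=8: ✓ → 573
call_id=9: ✓ → 3591
call_id=10: ✓ → 567
call_id=11: ✗
call_id=12: ✓ → 2835
line_avg = (1558 + 3052 + 1851 + 1738 + 573 + 3591 + 567 + 2835) / 8 = 1970.625
—
[callback_sum: disposition <> 'callback' OR wait_s < 359]
call_id=1: ✓ → 1558
call_id=2: ✓ → 1567
call_id=3: ✓ → 3052
call_id=4: ✓ → 2716
call_id=5: ✓ → 774
call_id=6: ✓ → 1851
call_id=7: ✓ → 1738
call_id=8: ✓ → 573
call_id=9: ✓ → 3591
call_id=10: ✓ → 567
call_id=11: ✓ → 1152
call_id=12: ✓ → 2835
callback_sum = 1558 + 1567 + 3052 + 2716 + 774 + 1851 + 1738 + 573 + 3591 + 567 + 1152 + 2835 = 21974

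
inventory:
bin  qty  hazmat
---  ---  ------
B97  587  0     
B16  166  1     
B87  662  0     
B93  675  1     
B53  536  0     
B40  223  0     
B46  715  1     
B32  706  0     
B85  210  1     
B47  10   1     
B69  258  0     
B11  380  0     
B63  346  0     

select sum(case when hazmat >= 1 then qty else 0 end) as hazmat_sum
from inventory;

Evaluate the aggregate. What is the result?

bin=B97: ✗
bin=B16: ✓ → 166
bin=B87: ✗
bin=B93: ✓ → 675
bin=B53: ✗
bin=B40: ✗
bin=B46: ✓ → 715
bin=B32: ✗
bin=B85: ✓ → 210
bin=B47: ✓ → 10
bin=B69: ✗
bin=B11: ✗
bin=B63: ✗
hazmat_sum = 166 + 675 + 715 + 210 + 10 = 1776

1776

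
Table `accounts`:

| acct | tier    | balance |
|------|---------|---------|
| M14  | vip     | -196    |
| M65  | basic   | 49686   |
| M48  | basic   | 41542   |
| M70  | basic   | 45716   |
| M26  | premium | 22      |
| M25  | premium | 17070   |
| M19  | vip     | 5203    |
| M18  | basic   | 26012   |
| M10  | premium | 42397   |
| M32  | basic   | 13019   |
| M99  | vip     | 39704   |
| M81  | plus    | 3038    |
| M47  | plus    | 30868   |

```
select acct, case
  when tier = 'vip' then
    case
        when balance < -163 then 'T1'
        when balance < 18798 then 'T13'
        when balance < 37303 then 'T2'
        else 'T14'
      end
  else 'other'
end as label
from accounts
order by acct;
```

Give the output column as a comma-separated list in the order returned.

acct=M10: tier='premium' → outer ELSE → other
acct=M14: tier='vip' → inner[balance < -163] → T1
acct=M18: tier='basic' → outer ELSE → other
acct=M19: tier='vip' → inner[balance < 18798] → T13
acct=M25: tier='premium' → outer ELSE → other
acct=M26: tier='premium' → outer ELSE → other
acct=M32: tier='basic' → outer ELSE → other
acct=M47: tier='plus' → outer ELSE → other
acct=M48: tier='basic' → outer ELSE → other
acct=M65: tier='basic' → outer ELSE → other
acct=M70: tier='basic' → outer ELSE → other
acct=M81: tier='plus' → outer ELSE → other
acct=M99: tier='vip' → inner[ELSE] → T14

other, T1, other, T13, other, other, other, other, other, other, other, other, T14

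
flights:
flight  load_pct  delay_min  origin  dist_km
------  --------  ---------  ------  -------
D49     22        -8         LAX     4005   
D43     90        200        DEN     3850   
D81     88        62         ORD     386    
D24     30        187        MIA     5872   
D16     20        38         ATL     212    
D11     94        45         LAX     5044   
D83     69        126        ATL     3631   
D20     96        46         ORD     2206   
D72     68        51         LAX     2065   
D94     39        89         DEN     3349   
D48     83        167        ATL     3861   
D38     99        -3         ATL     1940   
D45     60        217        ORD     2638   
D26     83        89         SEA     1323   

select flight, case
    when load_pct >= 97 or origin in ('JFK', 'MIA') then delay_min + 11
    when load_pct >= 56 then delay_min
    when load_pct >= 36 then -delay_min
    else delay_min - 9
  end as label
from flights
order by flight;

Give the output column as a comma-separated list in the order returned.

flight=D11: load_pct >= 56 → 45
flight=D16: ELSE → 29
flight=D20: load_pct >= 56 → 46
flight=D24: load_pct >= 97 or origin in ('JFK', 'MIA') → 198
flight=D26: load_pct >= 56 → 89
flight=D38: load_pct >= 97 or origin in ('JFK', 'MIA') → 8
flight=D43: load_pct >= 56 → 200
flight=D45: load_pct >= 56 → 217
flight=D48: load_pct >= 56 → 167
flight=D49: ELSE → -17
flight=D72: load_pct >= 56 → 51
flight=D81: load_pct >= 56 → 62
flight=D83: load_pct >= 56 → 126
flight=D94: load_pct >= 36 → -89

45, 29, 46, 198, 89, 8, 200, 217, 167, -17, 51, 62, 126, -89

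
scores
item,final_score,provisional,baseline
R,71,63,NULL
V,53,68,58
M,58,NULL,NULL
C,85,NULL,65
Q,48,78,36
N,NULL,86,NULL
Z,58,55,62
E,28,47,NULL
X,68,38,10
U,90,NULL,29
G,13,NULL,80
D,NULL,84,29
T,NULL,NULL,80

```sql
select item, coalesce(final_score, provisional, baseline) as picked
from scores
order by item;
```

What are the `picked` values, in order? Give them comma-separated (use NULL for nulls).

item=C: final_score=85 → 85
item=D: final_score=NULL, provisional=84 → 84
item=E: final_score=28 → 28
item=G: final_score=13 → 13
item=M: final_score=58 → 58
item=N: final_score=NULL, provisional=86 → 86
item=Q: final_score=48 → 48
item=R: final_score=71 → 71
item=T: final_score=NULL, provisional=NULL, baseline=80 → 80
item=U: final_score=90 → 90
item=V: final_score=53 → 53
item=X: final_score=68 → 68
item=Z: final_score=58 → 58

85, 84, 28, 13, 58, 86, 48, 71, 80, 90, 53, 68, 58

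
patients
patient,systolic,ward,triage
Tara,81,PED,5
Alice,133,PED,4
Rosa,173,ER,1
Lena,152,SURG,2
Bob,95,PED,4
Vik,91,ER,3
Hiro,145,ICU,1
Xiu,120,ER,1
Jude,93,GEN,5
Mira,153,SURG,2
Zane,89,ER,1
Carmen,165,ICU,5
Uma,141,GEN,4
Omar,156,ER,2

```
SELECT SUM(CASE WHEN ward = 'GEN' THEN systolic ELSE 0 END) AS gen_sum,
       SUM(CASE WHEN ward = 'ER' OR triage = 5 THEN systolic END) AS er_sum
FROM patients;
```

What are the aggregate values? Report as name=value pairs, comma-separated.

[gen_sum: ward = 'GEN']
patient=Tara: ✗
patient=Alice: ✗
patient=Rosa: ✗
patient=Lena: ✗
patient=Bob: ✗
patient=Vik: ✗
patient=Hiro: ✗
patient=Xiu: ✗
patient=Jude: ✓ → 93
patient=Mira: ✗
patient=Zane: ✗
patient=Carmen: ✗
patient=Uma: ✓ → 141
patient=Omar: ✗
gen_sum = 93 + 141 = 234
—
[er_sum: ward = 'ER' OR triage = 5]
patient=Tara: ✓ → 81
patient=Alice: ✗
patient=Rosa: ✓ → 173
patient=Lena: ✗
patient=Bob: ✗
patient=Vik: ✓ → 91
patient=Hiro: ✗
patient=Xiu: ✓ → 120
patient=Jude: ✓ → 93
patient=Mira: ✗
patient=Zane: ✓ → 89
patient=Carmen: ✓ → 165
patient=Uma: ✗
patient=Omar: ✓ → 156
er_sum = 81 + 173 + 91 + 120 + 93 + 89 + 165 + 156 = 968

gen_sum=234, er_sum=968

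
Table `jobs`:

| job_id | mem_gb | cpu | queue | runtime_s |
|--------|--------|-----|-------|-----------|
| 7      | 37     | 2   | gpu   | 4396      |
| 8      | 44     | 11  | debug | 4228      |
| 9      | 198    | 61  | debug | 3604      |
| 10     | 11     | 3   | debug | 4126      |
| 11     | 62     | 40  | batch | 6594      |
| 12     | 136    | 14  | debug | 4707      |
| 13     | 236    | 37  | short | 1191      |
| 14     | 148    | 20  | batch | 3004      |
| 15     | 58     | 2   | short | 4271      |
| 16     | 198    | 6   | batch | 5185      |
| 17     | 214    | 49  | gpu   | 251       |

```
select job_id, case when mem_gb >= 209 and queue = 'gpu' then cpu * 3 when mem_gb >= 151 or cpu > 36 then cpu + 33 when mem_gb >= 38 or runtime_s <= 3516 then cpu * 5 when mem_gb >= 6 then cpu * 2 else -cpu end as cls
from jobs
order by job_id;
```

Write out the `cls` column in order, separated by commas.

4, 55, 94, 6, 73, 70, 70, 100, 10, 39, 147

job_id=7: mem_gb >= 6 → 4
job_id=8: mem_gb >= 38 or runtime_s <= 3516 → 55
job_id=9: mem_gb >= 151 or cpu > 36 → 94
job_id=10: mem_gb >= 6 → 6
job_id=11: mem_gb >= 151 or cpu > 36 → 73
job_id=12: mem_gb >= 38 or runtime_s <= 3516 → 70
job_id=13: mem_gb >= 151 or cpu > 36 → 70
job_id=14: mem_gb >= 38 or runtime_s <= 3516 → 100
job_id=15: mem_gb >= 38 or runtime_s <= 3516 → 10
job_id=16: mem_gb >= 151 or cpu > 36 → 39
job_id=17: mem_gb >= 209 and queue = 'gpu' → 147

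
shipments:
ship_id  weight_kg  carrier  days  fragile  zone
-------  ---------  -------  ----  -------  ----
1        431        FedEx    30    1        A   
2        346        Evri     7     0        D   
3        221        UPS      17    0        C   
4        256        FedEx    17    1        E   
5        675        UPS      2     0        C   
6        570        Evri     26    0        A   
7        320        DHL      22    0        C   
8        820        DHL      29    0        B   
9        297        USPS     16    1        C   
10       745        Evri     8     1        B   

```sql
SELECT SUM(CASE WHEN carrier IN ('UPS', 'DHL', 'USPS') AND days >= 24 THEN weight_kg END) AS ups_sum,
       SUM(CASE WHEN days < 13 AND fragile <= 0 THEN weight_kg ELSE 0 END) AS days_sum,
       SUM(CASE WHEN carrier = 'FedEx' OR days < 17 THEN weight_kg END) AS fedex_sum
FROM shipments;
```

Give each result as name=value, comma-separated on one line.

[ups_sum: carrier IN ('UPS', 'DHL', 'USPS') AND days >= 24]
ship_id=1: ✗
ship_id=2: ✗
ship_id=3: ✗
ship_id=4: ✗
ship_id=5: ✗
ship_id=6: ✗
ship_id=7: ✗
ship_id=8: ✓ → 820
ship_id=9: ✗
ship_id=10: ✗
ups_sum = 820
—
[days_sum: days < 13 AND fragile <= 0]
ship_id=1: ✗
ship_id=2: ✓ → 346
ship_id=3: ✗
ship_id=4: ✗
ship_id=5: ✓ → 675
ship_id=6: ✗
ship_id=7: ✗
ship_id=8: ✗
ship_id=9: ✗
ship_id=10: ✗
days_sum = 346 + 675 = 1021
—
[fedex_sum: carrier = 'FedEx' OR days < 17]
ship_id=1: ✓ → 431
ship_id=2: ✓ → 346
ship_id=3: ✗
ship_id=4: ✓ → 256
ship_id=5: ✓ → 675
ship_id=6: ✗
ship_id=7: ✗
ship_id=8: ✗
ship_id=9: ✓ → 297
ship_id=10: ✓ → 745
fedex_sum = 431 + 346 + 256 + 675 + 297 + 745 = 2750

ups_sum=820, days_sum=1021, fedex_sum=2750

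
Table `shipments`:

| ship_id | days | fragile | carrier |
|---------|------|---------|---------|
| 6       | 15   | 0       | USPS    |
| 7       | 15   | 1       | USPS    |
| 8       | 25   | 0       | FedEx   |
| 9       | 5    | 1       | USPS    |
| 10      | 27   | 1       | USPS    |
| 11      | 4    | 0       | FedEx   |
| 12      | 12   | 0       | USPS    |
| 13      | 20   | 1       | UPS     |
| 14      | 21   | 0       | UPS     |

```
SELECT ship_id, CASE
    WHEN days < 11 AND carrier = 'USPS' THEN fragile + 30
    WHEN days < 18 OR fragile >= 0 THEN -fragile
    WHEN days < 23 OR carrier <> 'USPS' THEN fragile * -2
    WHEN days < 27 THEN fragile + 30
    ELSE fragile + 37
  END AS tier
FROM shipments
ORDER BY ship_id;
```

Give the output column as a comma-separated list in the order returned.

0, -1, 0, 31, -1, 0, 0, -1, 0

ship_id=6: days < 18 OR fragile >= 0 → 0
ship_id=7: days < 18 OR fragile >= 0 → -1
ship_id=8: days < 18 OR fragile >= 0 → 0
ship_id=9: days < 11 AND carrier = 'USPS' → 31
ship_id=10: days < 18 OR fragile >= 0 → -1
ship_id=11: days < 18 OR fragile >= 0 → 0
ship_id=12: days < 18 OR fragile >= 0 → 0
ship_id=13: days < 18 OR fragile >= 0 → -1
ship_id=14: days < 18 OR fragile >= 0 → 0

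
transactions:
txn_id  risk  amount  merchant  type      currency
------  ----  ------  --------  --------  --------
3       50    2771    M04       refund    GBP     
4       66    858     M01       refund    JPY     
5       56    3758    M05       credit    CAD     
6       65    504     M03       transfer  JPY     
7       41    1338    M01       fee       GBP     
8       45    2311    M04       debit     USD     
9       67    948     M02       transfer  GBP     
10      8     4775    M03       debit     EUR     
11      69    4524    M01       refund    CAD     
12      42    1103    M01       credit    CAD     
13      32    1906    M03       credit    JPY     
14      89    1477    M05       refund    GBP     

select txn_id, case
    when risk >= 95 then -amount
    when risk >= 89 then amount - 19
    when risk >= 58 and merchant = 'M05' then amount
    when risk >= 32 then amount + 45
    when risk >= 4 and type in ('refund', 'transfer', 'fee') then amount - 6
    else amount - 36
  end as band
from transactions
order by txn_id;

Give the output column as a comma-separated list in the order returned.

txn_id=3: risk >= 32 → 2816
txn_id=4: risk >= 32 → 903
txn_id=5: risk >= 32 → 3803
txn_id=6: risk >= 32 → 549
txn_id=7: risk >= 32 → 1383
txn_id=8: risk >= 32 → 2356
txn_id=9: risk >= 32 → 993
txn_id=10: ELSE → 4739
txn_id=11: risk >= 32 → 4569
txn_id=12: risk >= 32 → 1148
txn_id=13: risk >= 32 → 1951
txn_id=14: risk >= 89 → 1458

2816, 903, 3803, 549, 1383, 2356, 993, 4739, 4569, 1148, 1951, 1458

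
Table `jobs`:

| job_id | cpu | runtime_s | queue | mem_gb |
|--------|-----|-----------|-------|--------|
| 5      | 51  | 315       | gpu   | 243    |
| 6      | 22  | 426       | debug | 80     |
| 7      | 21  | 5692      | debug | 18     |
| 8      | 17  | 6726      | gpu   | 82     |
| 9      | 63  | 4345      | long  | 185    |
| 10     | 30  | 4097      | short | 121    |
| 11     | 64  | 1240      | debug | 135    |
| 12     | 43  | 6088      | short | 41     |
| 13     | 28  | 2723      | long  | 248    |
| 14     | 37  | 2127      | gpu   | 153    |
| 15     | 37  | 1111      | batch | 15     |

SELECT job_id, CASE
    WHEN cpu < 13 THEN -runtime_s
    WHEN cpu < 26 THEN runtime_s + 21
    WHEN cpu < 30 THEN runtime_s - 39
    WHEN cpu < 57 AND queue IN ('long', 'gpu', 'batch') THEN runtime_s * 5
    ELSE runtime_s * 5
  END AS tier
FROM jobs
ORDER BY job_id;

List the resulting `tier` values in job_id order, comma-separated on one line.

1575, 447, 5713, 6747, 21725, 20485, 6200, 30440, 2684, 10635, 5555

job_id=5: cpu < 57 AND queue IN ('long', 'gpu', 'batch') → 1575
job_id=6: cpu < 26 → 447
job_id=7: cpu < 26 → 5713
job_id=8: cpu < 26 → 6747
job_id=9: ELSE → 21725
job_id=10: ELSE → 20485
job_id=11: ELSE → 6200
job_id=12: ELSE → 30440
job_id=13: cpu < 30 → 2684
job_id=14: cpu < 57 AND queue IN ('long', 'gpu', 'batch') → 10635
job_id=15: cpu < 57 AND queue IN ('long', 'gpu', 'batch') → 5555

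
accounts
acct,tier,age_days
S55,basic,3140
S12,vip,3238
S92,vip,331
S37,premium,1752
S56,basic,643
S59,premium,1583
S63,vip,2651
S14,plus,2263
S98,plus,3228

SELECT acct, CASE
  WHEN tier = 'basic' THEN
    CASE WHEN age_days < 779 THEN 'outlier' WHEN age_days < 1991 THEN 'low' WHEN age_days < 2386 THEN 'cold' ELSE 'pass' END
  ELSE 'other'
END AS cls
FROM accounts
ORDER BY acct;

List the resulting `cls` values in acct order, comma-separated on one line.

other, other, other, pass, outlier, other, other, other, other

acct=S12: tier='vip' → outer ELSE → other
acct=S14: tier='plus' → outer ELSE → other
acct=S37: tier='premium' → outer ELSE → other
acct=S55: tier='basic' → inner[ELSE] → pass
acct=S56: tier='basic' → inner[age_days < 779] → outlier
acct=S59: tier='premium' → outer ELSE → other
acct=S63: tier='vip' → outer ELSE → other
acct=S92: tier='vip' → outer ELSE → other
acct=S98: tier='plus' → outer ELSE → other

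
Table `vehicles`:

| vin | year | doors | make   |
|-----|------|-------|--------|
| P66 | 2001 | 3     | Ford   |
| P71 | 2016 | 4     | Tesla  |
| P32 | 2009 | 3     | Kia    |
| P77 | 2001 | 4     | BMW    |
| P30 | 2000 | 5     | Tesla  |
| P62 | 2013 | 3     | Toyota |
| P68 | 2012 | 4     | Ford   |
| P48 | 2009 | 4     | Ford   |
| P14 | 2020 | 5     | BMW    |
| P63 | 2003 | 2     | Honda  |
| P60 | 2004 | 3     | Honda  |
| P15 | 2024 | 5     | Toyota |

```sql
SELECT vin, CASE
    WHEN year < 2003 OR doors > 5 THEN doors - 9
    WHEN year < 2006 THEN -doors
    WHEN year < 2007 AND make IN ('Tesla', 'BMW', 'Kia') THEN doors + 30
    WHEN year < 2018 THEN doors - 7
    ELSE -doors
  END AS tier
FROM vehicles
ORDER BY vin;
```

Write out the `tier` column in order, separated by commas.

-5, -5, -4, -4, -3, -3, -4, -2, -6, -3, -3, -5

vin=P14: ELSE → -5
vin=P15: ELSE → -5
vin=P30: year < 2003 OR doors > 5 → -4
vin=P32: year < 2018 → -4
vin=P48: year < 2018 → -3
vin=P60: year < 2006 → -3
vin=P62: year < 2018 → -4
vin=P63: year < 2006 → -2
vin=P66: year < 2003 OR doors > 5 → -6
vin=P68: year < 2018 → -3
vin=P71: year < 2018 → -3
vin=P77: year < 2003 OR doors > 5 → -5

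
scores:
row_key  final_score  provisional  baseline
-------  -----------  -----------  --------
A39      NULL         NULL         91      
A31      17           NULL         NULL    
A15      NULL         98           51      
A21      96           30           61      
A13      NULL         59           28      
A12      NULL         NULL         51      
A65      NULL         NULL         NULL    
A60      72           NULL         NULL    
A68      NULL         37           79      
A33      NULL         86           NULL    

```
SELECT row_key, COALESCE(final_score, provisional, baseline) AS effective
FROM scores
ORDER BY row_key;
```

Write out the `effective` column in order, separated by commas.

row_key=A12: final_score=NULL, provisional=NULL, baseline=51 → 51
row_key=A13: final_score=NULL, provisional=59 → 59
row_key=A15: final_score=NULL, provisional=98 → 98
row_key=A21: final_score=96 → 96
row_key=A31: final_score=17 → 17
row_key=A33: final_score=NULL, provisional=86 → 86
row_key=A39: final_score=NULL, provisional=NULL, baseline=91 → 91
row_key=A60: final_score=72 → 72
row_key=A65: final_score=NULL, provisional=NULL, baseline=NULL (all NULL) → NULL
row_key=A68: final_score=NULL, provisional=37 → 37

51, 59, 98, 96, 17, 86, 91, 72, NULL, 37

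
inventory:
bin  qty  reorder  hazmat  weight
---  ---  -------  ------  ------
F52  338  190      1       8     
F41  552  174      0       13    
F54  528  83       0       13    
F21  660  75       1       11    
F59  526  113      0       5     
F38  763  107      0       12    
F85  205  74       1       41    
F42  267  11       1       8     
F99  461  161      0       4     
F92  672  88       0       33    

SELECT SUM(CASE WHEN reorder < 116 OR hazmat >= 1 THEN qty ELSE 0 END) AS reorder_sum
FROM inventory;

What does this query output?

bin=F52: ✓ → 338
bin=F41: ✗
bin=F54: ✓ → 528
bin=F21: ✓ → 660
bin=F59: ✓ → 526
bin=F38: ✓ → 763
bin=F85: ✓ → 205
bin=F42: ✓ → 267
bin=F99: ✗
bin=F92: ✓ → 672
reorder_sum = 338 + 528 + 660 + 526 + 763 + 205 + 267 + 672 = 3959

3959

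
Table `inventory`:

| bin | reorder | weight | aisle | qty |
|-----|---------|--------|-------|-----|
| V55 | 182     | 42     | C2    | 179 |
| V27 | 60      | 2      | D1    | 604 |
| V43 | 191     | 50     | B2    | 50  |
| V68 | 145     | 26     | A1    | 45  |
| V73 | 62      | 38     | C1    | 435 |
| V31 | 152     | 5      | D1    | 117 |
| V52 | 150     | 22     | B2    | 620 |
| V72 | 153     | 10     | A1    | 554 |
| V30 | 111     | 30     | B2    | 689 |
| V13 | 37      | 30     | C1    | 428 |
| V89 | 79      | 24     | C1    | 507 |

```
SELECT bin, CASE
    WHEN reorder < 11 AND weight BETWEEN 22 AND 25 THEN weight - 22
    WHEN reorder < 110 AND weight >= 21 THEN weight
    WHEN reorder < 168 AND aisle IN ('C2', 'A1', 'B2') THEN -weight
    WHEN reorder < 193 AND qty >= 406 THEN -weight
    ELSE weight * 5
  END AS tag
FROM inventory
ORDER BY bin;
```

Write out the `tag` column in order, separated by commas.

bin=V13: reorder < 110 AND weight >= 21 → 30
bin=V27: reorder < 193 AND qty >= 406 → -2
bin=V30: reorder < 168 AND aisle IN ('C2', 'A1', 'B2') → -30
bin=V31: ELSE → 25
bin=V43: ELSE → 250
bin=V52: reorder < 168 AND aisle IN ('C2', 'A1', 'B2') → -22
bin=V55: ELSE → 210
bin=V68: reorder < 168 AND aisle IN ('C2', 'A1', 'B2') → -26
bin=V72: reorder < 168 AND aisle IN ('C2', 'A1', 'B2') → -10
bin=V73: reorder < 110 AND weight >= 21 → 38
bin=V89: reorder < 110 AND weight >= 21 → 24

30, -2, -30, 25, 250, -22, 210, -26, -10, 38, 24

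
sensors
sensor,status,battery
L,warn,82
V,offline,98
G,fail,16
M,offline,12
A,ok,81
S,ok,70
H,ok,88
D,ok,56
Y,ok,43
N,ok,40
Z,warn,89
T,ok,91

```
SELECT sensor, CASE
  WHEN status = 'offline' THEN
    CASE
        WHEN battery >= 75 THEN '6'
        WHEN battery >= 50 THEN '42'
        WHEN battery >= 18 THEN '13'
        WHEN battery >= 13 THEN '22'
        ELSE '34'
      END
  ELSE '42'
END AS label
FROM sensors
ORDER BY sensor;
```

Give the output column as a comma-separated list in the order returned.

42, 42, 42, 42, 42, 34, 42, 42, 42, 6, 42, 42

sensor=A: status='ok' → outer ELSE → 42
sensor=D: status='ok' → outer ELSE → 42
sensor=G: status='fail' → outer ELSE → 42
sensor=H: status='ok' → outer ELSE → 42
sensor=L: status='warn' → outer ELSE → 42
sensor=M: status='offline' → inner[ELSE] → 34
sensor=N: status='ok' → outer ELSE → 42
sensor=S: status='ok' → outer ELSE → 42
sensor=T: status='ok' → outer ELSE → 42
sensor=V: status='offline' → inner[battery >= 75] → 6
sensor=Y: status='ok' → outer ELSE → 42
sensor=Z: status='warn' → outer ELSE → 42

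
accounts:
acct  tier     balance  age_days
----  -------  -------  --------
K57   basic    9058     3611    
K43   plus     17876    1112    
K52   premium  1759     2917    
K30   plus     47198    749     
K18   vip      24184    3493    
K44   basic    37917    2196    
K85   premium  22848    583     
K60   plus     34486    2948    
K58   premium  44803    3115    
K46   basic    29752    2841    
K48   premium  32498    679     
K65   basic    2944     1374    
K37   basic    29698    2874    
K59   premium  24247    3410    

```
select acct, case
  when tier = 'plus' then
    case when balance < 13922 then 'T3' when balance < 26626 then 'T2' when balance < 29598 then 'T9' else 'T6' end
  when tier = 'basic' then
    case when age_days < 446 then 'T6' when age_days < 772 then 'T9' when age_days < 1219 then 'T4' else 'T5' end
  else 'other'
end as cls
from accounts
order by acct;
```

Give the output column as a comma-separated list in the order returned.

other, T6, T5, T2, T5, T5, other, other, T5, other, other, T6, T5, other

acct=K18: tier='vip' → outer ELSE → other
acct=K30: tier='plus' → inner[ELSE] → T6
acct=K37: tier='basic' → inner[ELSE] → T5
acct=K43: tier='plus' → inner[balance < 26626] → T2
acct=K44: tier='basic' → inner[ELSE] → T5
acct=K46: tier='basic' → inner[ELSE] → T5
acct=K48: tier='premium' → outer ELSE → other
acct=K52: tier='premium' → outer ELSE → other
acct=K57: tier='basic' → inner[ELSE] → T5
acct=K58: tier='premium' → outer ELSE → other
acct=K59: tier='premium' → outer ELSE → other
acct=K60: tier='plus' → inner[ELSE] → T6
acct=K65: tier='basic' → inner[ELSE] → T5
acct=K85: tier='premium' → outer ELSE → other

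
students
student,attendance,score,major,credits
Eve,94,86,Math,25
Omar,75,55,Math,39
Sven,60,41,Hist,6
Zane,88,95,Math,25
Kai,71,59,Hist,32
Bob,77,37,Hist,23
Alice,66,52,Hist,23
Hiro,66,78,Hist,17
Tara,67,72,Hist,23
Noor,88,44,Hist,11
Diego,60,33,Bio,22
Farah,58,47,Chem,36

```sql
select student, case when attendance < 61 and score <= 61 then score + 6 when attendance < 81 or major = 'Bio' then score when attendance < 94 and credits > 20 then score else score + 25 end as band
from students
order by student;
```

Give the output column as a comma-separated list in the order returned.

52, 37, 39, 111, 53, 78, 59, 69, 55, 47, 72, 95

student=Alice: attendance < 81 or major = 'Bio' → 52
student=Bob: attendance < 81 or major = 'Bio' → 37
student=Diego: attendance < 61 and score <= 61 → 39
student=Eve: ELSE → 111
student=Farah: attendance < 61 and score <= 61 → 53
student=Hiro: attendance < 81 or major = 'Bio' → 78
student=Kai: attendance < 81 or major = 'Bio' → 59
student=Noor: ELSE → 69
student=Omar: attendance < 81 or major = 'Bio' → 55
student=Sven: attendance < 61 and score <= 61 → 47
student=Tara: attendance < 81 or major = 'Bio' → 72
student=Zane: attendance < 94 and credits > 20 → 95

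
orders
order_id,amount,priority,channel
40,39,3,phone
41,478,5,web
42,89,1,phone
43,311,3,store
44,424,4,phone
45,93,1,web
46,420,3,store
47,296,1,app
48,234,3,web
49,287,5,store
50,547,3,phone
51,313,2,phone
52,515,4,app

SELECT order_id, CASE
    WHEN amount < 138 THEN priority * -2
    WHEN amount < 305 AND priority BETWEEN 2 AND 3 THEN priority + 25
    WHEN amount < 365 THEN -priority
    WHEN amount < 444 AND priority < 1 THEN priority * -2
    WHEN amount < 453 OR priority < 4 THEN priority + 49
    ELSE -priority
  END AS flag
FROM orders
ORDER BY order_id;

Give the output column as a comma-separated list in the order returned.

order_id=40: amount < 138 → -6
order_id=41: ELSE → -5
order_id=42: amount < 138 → -2
order_id=43: amount < 365 → -3
order_id=44: amount < 453 OR priority < 4 → 53
order_id=45: amount < 138 → -2
order_id=46: amount < 453 OR priority < 4 → 52
order_id=47: amount < 365 → -1
order_id=48: amount < 305 AND priority BETWEEN 2 AND 3 → 28
order_id=49: amount < 365 → -5
order_id=50: amount < 453 OR priority < 4 → 52
order_id=51: amount < 365 → -2
order_id=52: ELSE → -4

-6, -5, -2, -3, 53, -2, 52, -1, 28, -5, 52, -2, -4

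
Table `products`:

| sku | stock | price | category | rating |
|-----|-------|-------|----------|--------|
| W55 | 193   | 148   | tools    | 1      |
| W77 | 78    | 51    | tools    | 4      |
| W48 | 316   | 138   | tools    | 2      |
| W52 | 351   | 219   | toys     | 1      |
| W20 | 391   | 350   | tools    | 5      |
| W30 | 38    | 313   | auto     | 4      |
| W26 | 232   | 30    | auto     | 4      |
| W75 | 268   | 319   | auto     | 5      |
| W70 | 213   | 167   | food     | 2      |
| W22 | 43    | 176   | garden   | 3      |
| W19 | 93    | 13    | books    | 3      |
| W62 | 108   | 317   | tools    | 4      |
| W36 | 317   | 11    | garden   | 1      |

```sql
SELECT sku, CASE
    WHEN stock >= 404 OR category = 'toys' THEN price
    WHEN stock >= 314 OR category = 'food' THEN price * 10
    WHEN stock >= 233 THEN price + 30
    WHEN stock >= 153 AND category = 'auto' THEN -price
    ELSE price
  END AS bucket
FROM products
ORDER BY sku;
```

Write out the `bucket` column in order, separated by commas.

sku=W19: ELSE → 13
sku=W20: stock >= 314 OR category = 'food' → 3500
sku=W22: ELSE → 176
sku=W26: stock >= 153 AND category = 'auto' → -30
sku=W30: ELSE → 313
sku=W36: stock >= 314 OR category = 'food' → 110
sku=W48: stock >= 314 OR category = 'food' → 1380
sku=W52: stock >= 404 OR category = 'toys' → 219
sku=W55: ELSE → 148
sku=W62: ELSE → 317
sku=W70: stock >= 314 OR category = 'food' → 1670
sku=W75: stock >= 233 → 349
sku=W77: ELSE → 51

13, 3500, 176, -30, 313, 110, 1380, 219, 148, 317, 1670, 349, 51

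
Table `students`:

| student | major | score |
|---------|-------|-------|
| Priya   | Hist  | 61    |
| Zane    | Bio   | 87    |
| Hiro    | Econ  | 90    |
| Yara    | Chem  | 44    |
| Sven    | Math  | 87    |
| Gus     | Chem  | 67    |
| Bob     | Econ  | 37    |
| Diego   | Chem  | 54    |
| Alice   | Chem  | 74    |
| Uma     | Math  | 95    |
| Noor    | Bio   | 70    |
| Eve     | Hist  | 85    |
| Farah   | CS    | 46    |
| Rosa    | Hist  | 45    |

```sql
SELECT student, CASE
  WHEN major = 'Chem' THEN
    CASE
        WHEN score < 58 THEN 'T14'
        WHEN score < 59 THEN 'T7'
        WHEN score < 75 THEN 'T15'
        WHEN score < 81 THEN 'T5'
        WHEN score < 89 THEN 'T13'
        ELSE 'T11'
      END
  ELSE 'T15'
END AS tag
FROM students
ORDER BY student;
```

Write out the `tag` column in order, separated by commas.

student=Alice: major='Chem' → inner[score < 75] → T15
student=Bob: major='Econ' → outer ELSE → T15
student=Diego: major='Chem' → inner[score < 58] → T14
student=Eve: major='Hist' → outer ELSE → T15
student=Farah: major='CS' → outer ELSE → T15
student=Gus: major='Chem' → inner[score < 75] → T15
student=Hiro: major='Econ' → outer ELSE → T15
student=Noor: major='Bio' → outer ELSE → T15
student=Priya: major='Hist' → outer ELSE → T15
student=Rosa: major='Hist' → outer ELSE → T15
student=Sven: major='Math' → outer ELSE → T15
student=Uma: major='Math' → outer ELSE → T15
student=Yara: major='Chem' → inner[score < 58] → T14
student=Zane: major='Bio' → outer ELSE → T15

T15, T15, T14, T15, T15, T15, T15, T15, T15, T15, T15, T15, T14, T15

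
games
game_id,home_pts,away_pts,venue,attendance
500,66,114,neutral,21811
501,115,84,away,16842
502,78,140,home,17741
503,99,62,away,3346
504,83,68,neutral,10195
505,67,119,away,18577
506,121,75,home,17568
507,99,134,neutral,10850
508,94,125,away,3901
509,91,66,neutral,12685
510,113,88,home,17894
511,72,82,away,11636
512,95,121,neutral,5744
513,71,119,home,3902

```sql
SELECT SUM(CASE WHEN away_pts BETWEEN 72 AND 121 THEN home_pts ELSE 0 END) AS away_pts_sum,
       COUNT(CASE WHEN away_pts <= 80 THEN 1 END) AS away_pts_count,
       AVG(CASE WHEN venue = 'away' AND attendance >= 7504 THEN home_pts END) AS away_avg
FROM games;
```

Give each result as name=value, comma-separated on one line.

[away_pts_sum: away_pts BETWEEN 72 AND 121]
game_id=500: ✓ → 66
game_id=501: ✓ → 115
game_id=502: ✗
game_id=503: ✗
game_id=504: ✗
game_id=505: ✓ → 67
game_id=506: ✓ → 121
game_id=507: ✗
game_id=508: ✗
game_id=509: ✗
game_id=510: ✓ → 113
game_id=511: ✓ → 72
game_id=512: ✓ → 95
game_id=513: ✓ → 71
away_pts_sum = 66 + 115 + 67 + 121 + 113 + 72 + 95 + 71 = 720
—
[away_pts_count: away_pts <= 80]
game_id=500: ✗
game_id=501: ✗
game_id=502: ✗
game_id=503: ✓ → 1
game_id=504: ✓ → 1
game_id=505: ✗
game_id=506: ✓ → 1
game_id=507: ✗
game_id=508: ✗
game_id=509: ✓ → 1
game_id=510: ✗
game_id=511: ✗
game_id=512: ✗
game_id=513: ✗
away_pts_count = COUNT(1, 1, 1, 1) = 4
—
[away_avg: venue = 'away' AND attendance >= 7504]
game_id=500: ✗
game_id=501: ✓ → 115
game_id=502: ✗
game_id=503: ✗
game_id=504: ✗
game_id=505: ✓ → 67
game_id=506: ✗
game_id=507: ✗
game_id=508: ✗
game_id=509: ✗
game_id=510: ✗
game_id=511: ✓ → 72
game_id=512: ✗
game_id=513: ✗
away_avg = (115 + 67 + 72) / 3 = 84.6666666667

away_pts_sum=720, away_pts_count=4, away_avg=84.6666666667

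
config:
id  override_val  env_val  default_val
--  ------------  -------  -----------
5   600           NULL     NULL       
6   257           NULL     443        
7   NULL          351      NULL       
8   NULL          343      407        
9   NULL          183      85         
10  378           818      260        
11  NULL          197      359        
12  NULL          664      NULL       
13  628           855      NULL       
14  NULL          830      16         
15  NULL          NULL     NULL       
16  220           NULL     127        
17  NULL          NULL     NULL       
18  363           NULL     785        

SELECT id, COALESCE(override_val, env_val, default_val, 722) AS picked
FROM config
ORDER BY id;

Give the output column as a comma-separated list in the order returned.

600, 257, 351, 343, 183, 378, 197, 664, 628, 830, 722, 220, 722, 363

id=5: override_val=600 → 600
id=6: override_val=257 → 257
id=7: override_val=NULL, env_val=351 → 351
id=8: override_val=NULL, env_val=343 → 343
id=9: override_val=NULL, env_val=183 → 183
id=10: override_val=378 → 378
id=11: override_val=NULL, env_val=197 → 197
id=12: override_val=NULL, env_val=664 → 664
id=13: override_val=628 → 628
id=14: override_val=NULL, env_val=830 → 830
id=15: override_val=NULL, env_val=NULL, default_val=NULL, → literal 722 → 722
id=16: override_val=220 → 220
id=17: override_val=NULL, env_val=NULL, default_val=NULL, → literal 722 → 722
id=18: override_val=363 → 363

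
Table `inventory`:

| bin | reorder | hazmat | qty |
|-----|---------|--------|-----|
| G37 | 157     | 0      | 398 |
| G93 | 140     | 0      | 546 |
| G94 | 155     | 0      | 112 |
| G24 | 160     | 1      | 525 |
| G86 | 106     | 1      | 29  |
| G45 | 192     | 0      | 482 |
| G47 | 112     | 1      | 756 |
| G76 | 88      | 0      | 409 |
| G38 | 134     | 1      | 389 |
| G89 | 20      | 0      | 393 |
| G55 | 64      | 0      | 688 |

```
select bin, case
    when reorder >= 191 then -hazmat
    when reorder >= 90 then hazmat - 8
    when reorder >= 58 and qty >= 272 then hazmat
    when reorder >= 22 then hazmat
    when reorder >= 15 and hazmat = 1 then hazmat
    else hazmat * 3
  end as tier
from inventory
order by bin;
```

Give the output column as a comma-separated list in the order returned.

-7, -8, -7, 0, -7, 0, 0, -7, 0, -8, -8

bin=G24: reorder >= 90 → -7
bin=G37: reorder >= 90 → -8
bin=G38: reorder >= 90 → -7
bin=G45: reorder >= 191 → 0
bin=G47: reorder >= 90 → -7
bin=G55: reorder >= 58 and qty >= 272 → 0
bin=G76: reorder >= 58 and qty >= 272 → 0
bin=G86: reorder >= 90 → -7
bin=G89: ELSE → 0
bin=G93: reorder >= 90 → -8
bin=G94: reorder >= 90 → -8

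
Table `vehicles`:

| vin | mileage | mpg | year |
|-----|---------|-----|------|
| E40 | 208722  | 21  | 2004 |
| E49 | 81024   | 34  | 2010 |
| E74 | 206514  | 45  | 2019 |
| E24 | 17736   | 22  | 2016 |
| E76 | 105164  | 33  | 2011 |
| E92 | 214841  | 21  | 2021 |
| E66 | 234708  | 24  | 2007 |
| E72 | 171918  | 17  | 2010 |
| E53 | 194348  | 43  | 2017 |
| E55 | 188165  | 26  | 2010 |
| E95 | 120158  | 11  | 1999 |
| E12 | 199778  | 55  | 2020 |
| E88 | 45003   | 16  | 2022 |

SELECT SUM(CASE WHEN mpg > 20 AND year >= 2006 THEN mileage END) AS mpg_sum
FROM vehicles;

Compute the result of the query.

vin=E40: ✗
vin=E49: ✓ → 81024
vin=E74: ✓ → 206514
vin=E24: ✓ → 17736
vin=E76: ✓ → 105164
vin=E92: ✓ → 214841
vin=E66: ✓ → 234708
vin=E72: ✗
vin=E53: ✓ → 194348
vin=E55: ✓ → 188165
vin=E95: ✗
vin=E12: ✓ → 199778
vin=E88: ✗
mpg_sum = 81024 + 206514 + 17736 + 105164 + 214841 + 234708 + 194348 + 188165 + 199778 = 1442278

1442278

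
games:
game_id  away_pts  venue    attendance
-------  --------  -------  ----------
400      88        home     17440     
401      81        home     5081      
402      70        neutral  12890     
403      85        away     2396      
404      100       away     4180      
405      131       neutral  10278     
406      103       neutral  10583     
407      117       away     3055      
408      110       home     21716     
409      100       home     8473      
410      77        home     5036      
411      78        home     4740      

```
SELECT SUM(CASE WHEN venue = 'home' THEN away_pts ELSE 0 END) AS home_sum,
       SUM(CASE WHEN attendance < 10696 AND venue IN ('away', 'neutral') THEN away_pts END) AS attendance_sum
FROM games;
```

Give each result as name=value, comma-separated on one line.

home_sum=534, attendance_sum=536

[home_sum: venue = 'home']
game_id=400: ✓ → 88
game_id=401: ✓ → 81
game_id=402: ✗
game_id=403: ✗
game_id=404: ✗
game_id=405: ✗
game_id=406: ✗
game_id=407: ✗
game_id=408: ✓ → 110
game_id=409: ✓ → 100
game_id=410: ✓ → 77
game_id=411: ✓ → 78
home_sum = 88 + 81 + 110 + 100 + 77 + 78 = 534
—
[attendance_sum: attendance < 10696 AND venue IN ('away', 'neutral')]
game_id=400: ✗
game_id=401: ✗
game_id=402: ✗
game_id=403: ✓ → 85
game_id=404: ✓ → 100
game_id=405: ✓ → 131
game_id=406: ✓ → 103
game_id=407: ✓ → 117
game_id=408: ✗
game_id=409: ✗
game_id=410: ✗
game_id=411: ✗
attendance_sum = 85 + 100 + 131 + 103 + 117 = 536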